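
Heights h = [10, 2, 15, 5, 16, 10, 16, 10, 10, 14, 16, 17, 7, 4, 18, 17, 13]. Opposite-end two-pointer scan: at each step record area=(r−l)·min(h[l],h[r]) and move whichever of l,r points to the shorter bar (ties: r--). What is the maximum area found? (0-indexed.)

l=0 r=16: min(10,13)*16=160 best=160 *, l++
l=1 r=16: min(2,13)*15=30 best=160, l++
l=2 r=16: min(15,13)*14=182 best=182 *, r--
l=2 r=15: min(15,17)*13=195 best=195 *, l++
l=3 r=15: min(5,17)*12=60 best=195, l++
l=4 r=15: min(16,17)*11=176 best=195, l++
l=5 r=15: min(10,17)*10=100 best=195, l++
l=6 r=15: min(16,17)*9=144 best=195, l++
l=7 r=15: min(10,17)*8=80 best=195, l++
l=8 r=15: min(10,17)*7=70 best=195, l++
l=9 r=15: min(14,17)*6=84 best=195, l++
l=10 r=15: min(16,17)*5=80 best=195, l++
l=11 r=15: min(17,17)*4=68 best=195, r--
l=11 r=14: min(17,18)*3=51 best=195, l++
l=12 r=14: min(7,18)*2=14 best=195, l++
l=13 r=14: min(4,18)*1=4 best=195, l++

max area = 195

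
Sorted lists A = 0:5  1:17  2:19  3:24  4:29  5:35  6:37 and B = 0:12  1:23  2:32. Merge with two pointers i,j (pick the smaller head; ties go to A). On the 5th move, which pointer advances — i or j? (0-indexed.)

j

[i=0,j=0] A[i]=5<=B[j]=12 take 5 → i++
[i=1,j=0] A[i]=17>B[j]=12 take 12 → j++
[i=1,j=1] A[i]=17<=B[j]=23 take 17 → i++
[i=2,j=1] A[i]=19<=B[j]=23 take 19 → i++
[i=3,j=1] A[i]=24>B[j]=23 take 23 → j++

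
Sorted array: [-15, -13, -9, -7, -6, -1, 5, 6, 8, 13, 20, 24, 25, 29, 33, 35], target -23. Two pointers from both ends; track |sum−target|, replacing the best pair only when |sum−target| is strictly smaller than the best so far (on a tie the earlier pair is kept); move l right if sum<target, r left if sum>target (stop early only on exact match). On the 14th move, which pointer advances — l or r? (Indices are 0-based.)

l

l=0 r=15: -15+35=20 d=43 *, r--
l=0 r=14: -15+33=18 d=41 *, r--
l=0 r=13: -15+29=14 d=37 *, r--
l=0 r=12: -15+25=10 d=33 *, r--
l=0 r=11: -15+24=9 d=32 *, r--
l=0 r=10: -15+20=5 d=28 *, r--
l=0 r=9: -15+13=-2 d=21 *, r--
l=0 r=8: -15+8=-7 d=16 *, r--
l=0 r=7: -15+6=-9 d=14 *, r--
l=0 r=6: -15+5=-10 d=13 *, r--
l=0 r=5: -15+-1=-16 d=7 *, r--
l=0 r=4: -15+-6=-21 d=2 *, r--
l=0 r=3: -15+-7=-22 d=1 *, r--
l=0 r=2: -15+-9=-24 d=1, l++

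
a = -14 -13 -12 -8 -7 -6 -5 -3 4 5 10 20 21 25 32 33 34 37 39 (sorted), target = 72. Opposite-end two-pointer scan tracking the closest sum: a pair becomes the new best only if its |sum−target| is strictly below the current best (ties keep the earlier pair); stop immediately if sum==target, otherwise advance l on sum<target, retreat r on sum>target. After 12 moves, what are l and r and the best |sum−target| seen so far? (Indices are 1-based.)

[1,19] -14+39=25 d=47 * → l++
[2,19] -13+39=26 d=46 * → l++
[3,19] -12+39=27 d=45 * → l++
[4,19] -8+39=31 d=41 * → l++
[5,19] -7+39=32 d=40 * → l++
[6,19] -6+39=33 d=39 * → l++
[7,19] -5+39=34 d=38 * → l++
[8,19] -3+39=36 d=36 * → l++
[9,19] 4+39=43 d=29 * → l++
[10,19] 5+39=44 d=28 * → l++
[11,19] 10+39=49 d=23 * → l++
[12,19] 20+39=59 d=13 * → l++

l=13, r=19, best |Δ|=13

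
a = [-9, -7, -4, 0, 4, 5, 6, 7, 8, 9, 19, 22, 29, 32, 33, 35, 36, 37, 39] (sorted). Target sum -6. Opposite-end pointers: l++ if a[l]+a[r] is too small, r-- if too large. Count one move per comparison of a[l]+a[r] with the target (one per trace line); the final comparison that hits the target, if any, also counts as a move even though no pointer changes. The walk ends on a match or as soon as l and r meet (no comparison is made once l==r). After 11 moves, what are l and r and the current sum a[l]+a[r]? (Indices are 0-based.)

[0,18] -9+39=30 >-6 → r--
[0,17] -9+37=28 >-6 → r--
[0,16] -9+36=27 >-6 → r--
[0,15] -9+35=26 >-6 → r--
[0,14] -9+33=24 >-6 → r--
[0,13] -9+32=23 >-6 → r--
[0,12] -9+29=20 >-6 → r--
[0,11] -9+22=13 >-6 → r--
[0,10] -9+19=10 >-6 → r--
[0,9] -9+9=0 >-6 → r--
[0,8] -9+8=-1 >-6 → r--

l=0, r=7, sum=-2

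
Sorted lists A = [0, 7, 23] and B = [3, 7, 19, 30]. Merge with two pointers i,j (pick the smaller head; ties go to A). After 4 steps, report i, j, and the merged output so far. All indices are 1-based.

i=3, j=3, merged so far=[0, 3, 7, 7]

i=1 j=1: A[i]=0<=B[j]=3 take 0, i++
i=2 j=1: A[i]=7>B[j]=3 take 3, j++
i=2 j=2: A[i]=7<=B[j]=7 take 7, i++
i=3 j=2: A[i]=23>B[j]=7 take 7, j++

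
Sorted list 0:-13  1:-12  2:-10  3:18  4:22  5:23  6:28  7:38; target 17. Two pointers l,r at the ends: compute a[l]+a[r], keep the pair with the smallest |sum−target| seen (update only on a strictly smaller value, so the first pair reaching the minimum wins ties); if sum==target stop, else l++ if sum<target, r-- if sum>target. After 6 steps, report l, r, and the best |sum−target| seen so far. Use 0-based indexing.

[0,7] -13+38=25 d=8 * → r--
[0,6] -13+28=15 d=2 * → l++
[1,6] -12+28=16 d=1 * → l++
[2,6] -10+28=18 d=1 → r--
[2,5] -10+23=13 d=4 → l++
[3,5] 18+23=41 d=24 → r--

l=3, r=4, best |Δ|=1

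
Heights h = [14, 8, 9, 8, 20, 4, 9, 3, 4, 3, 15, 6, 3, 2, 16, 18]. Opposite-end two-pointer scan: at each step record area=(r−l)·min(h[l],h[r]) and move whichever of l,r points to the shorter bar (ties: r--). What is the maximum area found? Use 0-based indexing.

[0,15] min(14,18)*15=210 best=210 * → l++
[1,15] min(8,18)*14=112 best=210 → l++
[2,15] min(9,18)*13=117 best=210 → l++
[3,15] min(8,18)*12=96 best=210 → l++
[4,15] min(20,18)*11=198 best=210 → r--
[4,14] min(20,16)*10=160 best=210 → r--
[4,13] min(20,2)*9=18 best=210 → r--
[4,12] min(20,3)*8=24 best=210 → r--
[4,11] min(20,6)*7=42 best=210 → r--
[4,10] min(20,15)*6=90 best=210 → r--
[4,9] min(20,3)*5=15 best=210 → r--
[4,8] min(20,4)*4=16 best=210 → r--
[4,7] min(20,3)*3=9 best=210 → r--
[4,6] min(20,9)*2=18 best=210 → r--
[4,5] min(20,4)*1=4 best=210 → r--

max area = 210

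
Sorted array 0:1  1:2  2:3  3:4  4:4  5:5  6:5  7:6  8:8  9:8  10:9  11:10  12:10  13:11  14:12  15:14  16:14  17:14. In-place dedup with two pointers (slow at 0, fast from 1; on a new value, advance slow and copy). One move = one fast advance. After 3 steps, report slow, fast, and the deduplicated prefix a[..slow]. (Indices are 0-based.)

(s=0,f=1) a[fast]=2≠a[slow]=1 write a[1]=2 → slow++,fast++
(s=1,f=2) a[fast]=3≠a[slow]=2 write a[2]=3 → slow++,fast++
(s=2,f=3) a[fast]=4≠a[slow]=3 write a[3]=4 → slow++,fast++

slow=3, fast=4, prefix=[1, 2, 3, 4]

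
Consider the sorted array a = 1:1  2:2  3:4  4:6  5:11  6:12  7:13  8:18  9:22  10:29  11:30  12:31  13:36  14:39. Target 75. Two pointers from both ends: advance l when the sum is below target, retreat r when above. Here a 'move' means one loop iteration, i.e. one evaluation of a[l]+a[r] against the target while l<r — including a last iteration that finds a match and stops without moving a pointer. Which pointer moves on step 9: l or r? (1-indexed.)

l=1 r=14: 1+39=40 <75, l++
l=2 r=14: 2+39=41 <75, l++
l=3 r=14: 4+39=43 <75, l++
l=4 r=14: 6+39=45 <75, l++
l=5 r=14: 11+39=50 <75, l++
l=6 r=14: 12+39=51 <75, l++
l=7 r=14: 13+39=52 <75, l++
l=8 r=14: 18+39=57 <75, l++
l=9 r=14: 22+39=61 <75, l++

l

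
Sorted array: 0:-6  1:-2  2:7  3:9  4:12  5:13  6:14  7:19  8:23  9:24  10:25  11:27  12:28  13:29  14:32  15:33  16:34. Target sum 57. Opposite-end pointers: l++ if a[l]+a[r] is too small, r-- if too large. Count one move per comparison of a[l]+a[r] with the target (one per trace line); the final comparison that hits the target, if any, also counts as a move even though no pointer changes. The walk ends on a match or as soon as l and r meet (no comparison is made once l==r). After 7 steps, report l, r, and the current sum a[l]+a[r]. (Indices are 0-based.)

l=0 r=16: -6+34=28 <57, l++
l=1 r=16: -2+34=32 <57, l++
l=2 r=16: 7+34=41 <57, l++
l=3 r=16: 9+34=43 <57, l++
l=4 r=16: 12+34=46 <57, l++
l=5 r=16: 13+34=47 <57, l++
l=6 r=16: 14+34=48 <57, l++

l=7, r=16, sum=53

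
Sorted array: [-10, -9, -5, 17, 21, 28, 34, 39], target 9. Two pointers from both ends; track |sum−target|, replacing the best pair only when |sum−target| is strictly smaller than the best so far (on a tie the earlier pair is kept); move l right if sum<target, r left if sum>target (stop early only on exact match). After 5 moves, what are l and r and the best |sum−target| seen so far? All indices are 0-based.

l=1, r=3, best |Δ|=2

[0,7] -10+39=29 d=20 * → r--
[0,6] -10+34=24 d=15 * → r--
[0,5] -10+28=18 d=9 * → r--
[0,4] -10+21=11 d=2 * → r--
[0,3] -10+17=7 d=2 → l++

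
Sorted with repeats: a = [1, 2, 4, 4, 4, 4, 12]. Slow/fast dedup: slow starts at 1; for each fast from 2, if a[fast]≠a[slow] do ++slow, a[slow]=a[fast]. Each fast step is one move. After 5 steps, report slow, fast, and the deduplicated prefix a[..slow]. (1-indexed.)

slow=3, fast=7, prefix=[1, 2, 4]

slow=1 fast=2: a[fast]=2≠a[slow]=1 write a[2]=2, slow++,fast++
slow=2 fast=3: a[fast]=4≠a[slow]=2 write a[3]=4, slow++,fast++
slow=3 fast=4: a[fast]=4=a[slow] dup, fast++
slow=3 fast=5: a[fast]=4=a[slow] dup, fast++
slow=3 fast=6: a[fast]=4=a[slow] dup, fast++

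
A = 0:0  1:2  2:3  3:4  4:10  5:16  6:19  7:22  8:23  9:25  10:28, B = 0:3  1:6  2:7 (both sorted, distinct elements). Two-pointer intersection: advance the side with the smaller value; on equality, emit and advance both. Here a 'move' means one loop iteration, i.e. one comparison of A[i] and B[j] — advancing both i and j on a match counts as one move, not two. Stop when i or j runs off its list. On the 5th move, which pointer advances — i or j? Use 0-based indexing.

j

[i=0,j=0] 0<3 → i++
[i=1,j=0] 2<3 → i++
[i=2,j=0] 3==3 emit → i++,j++
[i=3,j=1] 4<6 → i++
[i=4,j=1] 10>6 → j++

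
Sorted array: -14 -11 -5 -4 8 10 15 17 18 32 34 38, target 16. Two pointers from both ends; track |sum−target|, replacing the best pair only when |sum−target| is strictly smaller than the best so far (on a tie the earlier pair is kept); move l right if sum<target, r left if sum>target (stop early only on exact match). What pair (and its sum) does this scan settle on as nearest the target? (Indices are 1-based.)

[1,12] -14+38=24 d=8 * → r--
[1,11] -14+34=20 d=4 * → r--
[1,10] -14+32=18 d=2 * → r--
[1,9] -14+18=4 d=12 → l++
[2,9] -11+18=7 d=9 → l++
[3,9] -5+18=13 d=3 → l++
[4,9] -4+18=14 d=2 → l++
[5,9] 8+18=26 d=10 → r--
[5,8] 8+17=25 d=9 → r--
[5,7] 8+15=23 d=7 → r--
[5,6] 8+10=18 d=2 → r--

pair (-14, 32) with sum 18 (|Δ|=2)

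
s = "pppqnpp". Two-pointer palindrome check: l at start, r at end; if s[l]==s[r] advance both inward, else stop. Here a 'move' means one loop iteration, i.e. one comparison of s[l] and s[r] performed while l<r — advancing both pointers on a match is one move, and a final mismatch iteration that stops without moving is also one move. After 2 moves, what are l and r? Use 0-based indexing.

[0,6] 'p'=='p' → l++,r--
[1,5] 'p'=='p' → l++,r--

l=2, r=4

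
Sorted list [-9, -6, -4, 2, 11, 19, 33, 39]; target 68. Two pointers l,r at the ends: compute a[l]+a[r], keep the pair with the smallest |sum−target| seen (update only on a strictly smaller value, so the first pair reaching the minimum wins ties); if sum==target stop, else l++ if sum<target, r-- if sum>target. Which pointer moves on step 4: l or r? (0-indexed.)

l

l=0 r=7: -9+39=30 d=38 *, l++
l=1 r=7: -6+39=33 d=35 *, l++
l=2 r=7: -4+39=35 d=33 *, l++
l=3 r=7: 2+39=41 d=27 *, l++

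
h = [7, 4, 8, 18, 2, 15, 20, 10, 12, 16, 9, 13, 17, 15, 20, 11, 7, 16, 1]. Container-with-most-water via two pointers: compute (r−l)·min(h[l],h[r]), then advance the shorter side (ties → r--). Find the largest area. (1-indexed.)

max area = 224

[1,19] min(7,1)*18=18 best=18 * → r--
[1,18] min(7,16)*17=119 best=119 * → l++
[2,18] min(4,16)*16=64 best=119 → l++
[3,18] min(8,16)*15=120 best=120 * → l++
[4,18] min(18,16)*14=224 best=224 * → r--
[4,17] min(18,7)*13=91 best=224 → r--
[4,16] min(18,11)*12=132 best=224 → r--
[4,15] min(18,20)*11=198 best=224 → l++
[5,15] min(2,20)*10=20 best=224 → l++
[6,15] min(15,20)*9=135 best=224 → l++
[7,15] min(20,20)*8=160 best=224 → r--
[7,14] min(20,15)*7=105 best=224 → r--
[7,13] min(20,17)*6=102 best=224 → r--
[7,12] min(20,13)*5=65 best=224 → r--
[7,11] min(20,9)*4=36 best=224 → r--
[7,10] min(20,16)*3=48 best=224 → r--
[7,9] min(20,12)*2=24 best=224 → r--
[7,8] min(20,10)*1=10 best=224 → r--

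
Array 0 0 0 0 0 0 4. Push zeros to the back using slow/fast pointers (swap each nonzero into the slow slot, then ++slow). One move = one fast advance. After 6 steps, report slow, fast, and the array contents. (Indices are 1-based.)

slow=1 fast=1: a[fast]=0, fast++
slow=1 fast=2: a[fast]=0, fast++
slow=1 fast=3: a[fast]=0, fast++
slow=1 fast=4: a[fast]=0, fast++
slow=1 fast=5: a[fast]=0, fast++
slow=1 fast=6: a[fast]=0, fast++

slow=1, fast=7, a=[0, 0, 0, 0, 0, 0, 4]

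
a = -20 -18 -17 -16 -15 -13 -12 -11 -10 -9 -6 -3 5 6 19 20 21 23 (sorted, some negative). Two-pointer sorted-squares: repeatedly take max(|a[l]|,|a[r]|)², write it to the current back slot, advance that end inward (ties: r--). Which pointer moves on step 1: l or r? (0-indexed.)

r

[0,17] |-20|<=|23| out[17]=529 → r--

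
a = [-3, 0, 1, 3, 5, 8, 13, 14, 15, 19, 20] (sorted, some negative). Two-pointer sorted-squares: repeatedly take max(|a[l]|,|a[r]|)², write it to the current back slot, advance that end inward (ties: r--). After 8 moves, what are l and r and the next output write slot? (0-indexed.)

[0,10] |-3|<=|20| out[10]=400 → r--
[0,9] |-3|<=|19| out[9]=361 → r--
[0,8] |-3|<=|15| out[8]=225 → r--
[0,7] |-3|<=|14| out[7]=196 → r--
[0,6] |-3|<=|13| out[6]=169 → r--
[0,5] |-3|<=|8| out[5]=64 → r--
[0,4] |-3|<=|5| out[4]=25 → r--
[0,3] |-3|<=|3| out[3]=9 → r--

l=0, r=2, next write slot=2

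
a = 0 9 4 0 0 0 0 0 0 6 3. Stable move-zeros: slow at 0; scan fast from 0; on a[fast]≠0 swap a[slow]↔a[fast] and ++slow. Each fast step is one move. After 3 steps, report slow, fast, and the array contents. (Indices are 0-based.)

slow=2, fast=3, a=[9, 4, 0, 0, 0, 0, 0, 0, 0, 6, 3]

(s=0,f=0) a[fast]=0 → fast++
(s=0,f=1) a[fast]=9≠0 swap→a[0]=9 → slow++,fast++
(s=1,f=2) a[fast]=4≠0 swap→a[1]=4 → slow++,fast++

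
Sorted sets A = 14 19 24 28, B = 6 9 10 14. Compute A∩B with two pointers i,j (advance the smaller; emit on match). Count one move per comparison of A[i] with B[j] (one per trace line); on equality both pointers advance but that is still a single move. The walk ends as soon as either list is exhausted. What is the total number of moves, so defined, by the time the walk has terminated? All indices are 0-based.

i=0 j=0: 14>6, j++
i=0 j=1: 14>9, j++
i=0 j=2: 14>10, j++
i=0 j=3: 14==14 emit, i++,j++

4 moves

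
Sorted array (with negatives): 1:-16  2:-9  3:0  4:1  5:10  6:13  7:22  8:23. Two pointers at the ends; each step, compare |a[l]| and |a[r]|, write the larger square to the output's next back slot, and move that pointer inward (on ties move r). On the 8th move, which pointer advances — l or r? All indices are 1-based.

r

l=1 r=8: |-16|<=|23| out[8]=529, r--
l=1 r=7: |-16|<=|22| out[7]=484, r--
l=1 r=6: |-16|>|13| out[6]=256, l++
l=2 r=6: |-9|<=|13| out[5]=169, r--
l=2 r=5: |-9|<=|10| out[4]=100, r--
l=2 r=4: |-9|>|1| out[3]=81, l++
l=3 r=4: |0|<=|1| out[2]=1, r--
l=3 r=3: |0|<=|0| out[1]=0, r--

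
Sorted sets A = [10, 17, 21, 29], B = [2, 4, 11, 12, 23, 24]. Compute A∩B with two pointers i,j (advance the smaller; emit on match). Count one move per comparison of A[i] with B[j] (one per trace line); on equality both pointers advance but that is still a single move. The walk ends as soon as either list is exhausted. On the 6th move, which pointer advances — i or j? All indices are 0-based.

i

i=0 j=0: 10>2, j++
i=0 j=1: 10>4, j++
i=0 j=2: 10<11, i++
i=1 j=2: 17>11, j++
i=1 j=3: 17>12, j++
i=1 j=4: 17<23, i++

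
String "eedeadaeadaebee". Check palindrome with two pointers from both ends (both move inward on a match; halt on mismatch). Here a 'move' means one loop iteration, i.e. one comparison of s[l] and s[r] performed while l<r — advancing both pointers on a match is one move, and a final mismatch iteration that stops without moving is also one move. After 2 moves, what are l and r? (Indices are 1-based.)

l=3, r=13

[1,15] 'e'=='e' → l++,r--
[2,14] 'e'=='e' → l++,r--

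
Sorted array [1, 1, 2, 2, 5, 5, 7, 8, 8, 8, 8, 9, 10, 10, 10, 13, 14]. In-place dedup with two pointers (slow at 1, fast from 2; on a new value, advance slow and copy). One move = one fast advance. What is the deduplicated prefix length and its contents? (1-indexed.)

length 9; prefix = [1, 2, 5, 7, 8, 9, 10, 13, 14]

(s=1,f=2) a[fast]=1=a[slow] dup → fast++
(s=1,f=3) a[fast]=2≠a[slow]=1 write a[2]=2 → slow++,fast++
(s=2,f=4) a[fast]=2=a[slow] dup → fast++
(s=2,f=5) a[fast]=5≠a[slow]=2 write a[3]=5 → slow++,fast++
(s=3,f=6) a[fast]=5=a[slow] dup → fast++
(s=3,f=7) a[fast]=7≠a[slow]=5 write a[4]=7 → slow++,fast++
(s=4,f=8) a[fast]=8≠a[slow]=7 write a[5]=8 → slow++,fast++
(s=5,f=9) a[fast]=8=a[slow] dup → fast++
(s=5,f=10) a[fast]=8=a[slow] dup → fast++
(s=5,f=11) a[fast]=8=a[slow] dup → fast++
(s=5,f=12) a[fast]=9≠a[slow]=8 write a[6]=9 → slow++,fast++
(s=6,f=13) a[fast]=10≠a[slow]=9 write a[7]=10 → slow++,fast++
(s=7,f=14) a[fast]=10=a[slow] dup → fast++
(s=7,f=15) a[fast]=10=a[slow] dup → fast++
(s=7,f=16) a[fast]=13≠a[slow]=10 write a[8]=13 → slow++,fast++
(s=8,f=17) a[fast]=14≠a[slow]=13 write a[9]=14 → slow++,fast++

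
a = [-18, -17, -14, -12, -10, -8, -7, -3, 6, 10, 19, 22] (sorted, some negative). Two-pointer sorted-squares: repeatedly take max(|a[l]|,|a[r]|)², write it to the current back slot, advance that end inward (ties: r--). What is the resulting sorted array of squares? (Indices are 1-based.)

[1,12] |-18|<=|22| out[12]=484 → r--
[1,11] |-18|<=|19| out[11]=361 → r--
[1,10] |-18|>|10| out[10]=324 → l++
[2,10] |-17|>|10| out[9]=289 → l++
[3,10] |-14|>|10| out[8]=196 → l++
[4,10] |-12|>|10| out[7]=144 → l++
[5,10] |-10|<=|10| out[6]=100 → r--
[5,9] |-10|>|6| out[5]=100 → l++
[6,9] |-8|>|6| out[4]=64 → l++
[7,9] |-7|>|6| out[3]=49 → l++
[8,9] |-3|<=|6| out[2]=36 → r--
[8,8] |-3|<=|-3| out[1]=9 → r--

[9, 36, 49, 64, 100, 100, 144, 196, 289, 324, 361, 484]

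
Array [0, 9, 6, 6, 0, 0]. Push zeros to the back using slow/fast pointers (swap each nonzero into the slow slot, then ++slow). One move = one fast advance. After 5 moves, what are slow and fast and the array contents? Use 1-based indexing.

slow=1 fast=1: a[fast]=0, fast++
slow=1 fast=2: a[fast]=9≠0 swap→a[1]=9, slow++,fast++
slow=2 fast=3: a[fast]=6≠0 swap→a[2]=6, slow++,fast++
slow=3 fast=4: a[fast]=6≠0 swap→a[3]=6, slow++,fast++
slow=4 fast=5: a[fast]=0, fast++

slow=4, fast=6, a=[9, 6, 6, 0, 0, 0]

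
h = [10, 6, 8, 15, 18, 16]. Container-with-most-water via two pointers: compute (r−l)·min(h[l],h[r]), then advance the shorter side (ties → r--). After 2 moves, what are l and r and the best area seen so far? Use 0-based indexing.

l=2, r=5, best area=50

l=0 r=5: min(10,16)*5=50 best=50 *, l++
l=1 r=5: min(6,16)*4=24 best=50, l++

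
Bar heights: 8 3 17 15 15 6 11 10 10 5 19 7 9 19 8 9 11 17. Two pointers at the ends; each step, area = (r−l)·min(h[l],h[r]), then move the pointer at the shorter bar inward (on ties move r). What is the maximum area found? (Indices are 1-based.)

l=1 r=18: min(8,17)*17=136 best=136 *, l++
l=2 r=18: min(3,17)*16=48 best=136, l++
l=3 r=18: min(17,17)*15=255 best=255 *, r--
l=3 r=17: min(17,11)*14=154 best=255, r--
l=3 r=16: min(17,9)*13=117 best=255, r--
l=3 r=15: min(17,8)*12=96 best=255, r--
l=3 r=14: min(17,19)*11=187 best=255, l++
l=4 r=14: min(15,19)*10=150 best=255, l++
l=5 r=14: min(15,19)*9=135 best=255, l++
l=6 r=14: min(6,19)*8=48 best=255, l++
l=7 r=14: min(11,19)*7=77 best=255, l++
l=8 r=14: min(10,19)*6=60 best=255, l++
l=9 r=14: min(10,19)*5=50 best=255, l++
l=10 r=14: min(5,19)*4=20 best=255, l++
l=11 r=14: min(19,19)*3=57 best=255, r--
l=11 r=13: min(19,9)*2=18 best=255, r--
l=11 r=12: min(19,7)*1=7 best=255, r--

max area = 255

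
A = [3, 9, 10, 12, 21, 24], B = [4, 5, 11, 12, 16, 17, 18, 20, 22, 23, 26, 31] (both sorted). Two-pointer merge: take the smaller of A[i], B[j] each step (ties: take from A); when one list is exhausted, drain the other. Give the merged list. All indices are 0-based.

[i=0,j=0] A[i]=3<=B[j]=4 take 3 → i++
[i=1,j=0] A[i]=9>B[j]=4 take 4 → j++
[i=1,j=1] A[i]=9>B[j]=5 take 5 → j++
[i=1,j=2] A[i]=9<=B[j]=11 take 9 → i++
[i=2,j=2] A[i]=10<=B[j]=11 take 10 → i++
[i=3,j=2] A[i]=12>B[j]=11 take 11 → j++
[i=3,j=3] A[i]=12<=B[j]=12 take 12 → i++
[i=4,j=3] A[i]=21>B[j]=12 take 12 → j++
[i=4,j=4] A[i]=21>B[j]=16 take 16 → j++
[i=4,j=5] A[i]=21>B[j]=17 take 17 → j++
[i=4,j=6] A[i]=21>B[j]=18 take 18 → j++
[i=4,j=7] A[i]=21>B[j]=20 take 20 → j++
[i=4,j=8] A[i]=21<=B[j]=22 take 21 → i++
[i=5,j=8] A[i]=24>B[j]=22 take 22 → j++
[i=5,j=9] A[i]=24>B[j]=23 take 23 → j++
[i=5,j=10] A[i]=24<=B[j]=26 take 24 → i++
[i=6,j=10] A done, take B[j]=26 → j++
[i=6,j=11] A done, take B[j]=31 → j++

[3, 4, 5, 9, 10, 11, 12, 12, 16, 17, 18, 20, 21, 22, 23, 24, 26, 31]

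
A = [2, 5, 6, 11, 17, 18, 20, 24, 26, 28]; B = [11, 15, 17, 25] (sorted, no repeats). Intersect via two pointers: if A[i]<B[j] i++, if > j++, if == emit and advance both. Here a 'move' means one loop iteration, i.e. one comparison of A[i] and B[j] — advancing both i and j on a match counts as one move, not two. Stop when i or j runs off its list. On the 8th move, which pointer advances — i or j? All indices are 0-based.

i=0 j=0: 2<11, i++
i=1 j=0: 5<11, i++
i=2 j=0: 6<11, i++
i=3 j=0: 11==11 emit, i++,j++
i=4 j=1: 17>15, j++
i=4 j=2: 17==17 emit, i++,j++
i=5 j=3: 18<25, i++
i=6 j=3: 20<25, i++

i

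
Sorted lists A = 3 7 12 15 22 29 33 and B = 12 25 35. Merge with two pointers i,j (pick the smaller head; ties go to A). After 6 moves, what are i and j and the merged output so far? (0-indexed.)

[i=0,j=0] A[i]=3<=B[j]=12 take 3 → i++
[i=1,j=0] A[i]=7<=B[j]=12 take 7 → i++
[i=2,j=0] A[i]=12<=B[j]=12 take 12 → i++
[i=3,j=0] A[i]=15>B[j]=12 take 12 → j++
[i=3,j=1] A[i]=15<=B[j]=25 take 15 → i++
[i=4,j=1] A[i]=22<=B[j]=25 take 22 → i++

i=5, j=1, merged so far=[3, 7, 12, 12, 15, 22]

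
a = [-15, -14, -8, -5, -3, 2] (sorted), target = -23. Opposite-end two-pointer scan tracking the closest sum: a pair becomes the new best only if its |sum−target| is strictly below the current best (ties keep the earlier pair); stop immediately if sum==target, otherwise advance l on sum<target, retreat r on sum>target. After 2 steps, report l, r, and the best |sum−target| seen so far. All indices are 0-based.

l=0, r=3, best |Δ|=5

[0,5] -15+2=-13 d=10 * → r--
[0,4] -15+-3=-18 d=5 * → r--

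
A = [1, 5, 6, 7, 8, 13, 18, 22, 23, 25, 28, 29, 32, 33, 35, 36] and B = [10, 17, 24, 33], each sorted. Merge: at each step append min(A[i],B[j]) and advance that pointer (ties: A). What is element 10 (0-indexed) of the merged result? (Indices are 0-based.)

merged[10] = 23

i=0 j=0: A[i]=1<=B[j]=10 take 1, i++
i=1 j=0: A[i]=5<=B[j]=10 take 5, i++
i=2 j=0: A[i]=6<=B[j]=10 take 6, i++
i=3 j=0: A[i]=7<=B[j]=10 take 7, i++
i=4 j=0: A[i]=8<=B[j]=10 take 8, i++
i=5 j=0: A[i]=13>B[j]=10 take 10, j++
i=5 j=1: A[i]=13<=B[j]=17 take 13, i++
i=6 j=1: A[i]=18>B[j]=17 take 17, j++
i=6 j=2: A[i]=18<=B[j]=24 take 18, i++
i=7 j=2: A[i]=22<=B[j]=24 take 22, i++
i=8 j=2: A[i]=23<=B[j]=24 take 23, i++
i=9 j=2: A[i]=25>B[j]=24 take 24, j++
i=9 j=3: A[i]=25<=B[j]=33 take 25, i++
i=10 j=3: A[i]=28<=B[j]=33 take 28, i++
i=11 j=3: A[i]=29<=B[j]=33 take 29, i++
i=12 j=3: A[i]=32<=B[j]=33 take 32, i++
i=13 j=3: A[i]=33<=B[j]=33 take 33, i++
i=14 j=3: A[i]=35>B[j]=33 take 33, j++
i=14 j=4: B done, take A[i]=35, i++
i=15 j=4: B done, take A[i]=36, i++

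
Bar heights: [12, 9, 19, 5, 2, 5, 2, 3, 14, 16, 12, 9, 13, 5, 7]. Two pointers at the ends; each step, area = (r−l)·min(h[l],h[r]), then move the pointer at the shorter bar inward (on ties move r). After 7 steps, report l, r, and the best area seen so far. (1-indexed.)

[1,15] min(12,7)*14=98 best=98 * → r--
[1,14] min(12,5)*13=65 best=98 → r--
[1,13] min(12,13)*12=144 best=144 * → l++
[2,13] min(9,13)*11=99 best=144 → l++
[3,13] min(19,13)*10=130 best=144 → r--
[3,12] min(19,9)*9=81 best=144 → r--
[3,11] min(19,12)*8=96 best=144 → r--

l=3, r=10, best area=144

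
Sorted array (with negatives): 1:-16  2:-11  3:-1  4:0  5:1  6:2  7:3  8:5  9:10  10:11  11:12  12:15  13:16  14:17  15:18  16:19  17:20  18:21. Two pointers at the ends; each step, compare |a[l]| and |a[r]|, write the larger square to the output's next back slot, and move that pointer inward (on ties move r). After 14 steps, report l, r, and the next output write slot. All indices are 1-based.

l=3, r=6, next write slot=4

[1,18] |-16|<=|21| out[18]=441 → r--
[1,17] |-16|<=|20| out[17]=400 → r--
[1,16] |-16|<=|19| out[16]=361 → r--
[1,15] |-16|<=|18| out[15]=324 → r--
[1,14] |-16|<=|17| out[14]=289 → r--
[1,13] |-16|<=|16| out[13]=256 → r--
[1,12] |-16|>|15| out[12]=256 → l++
[2,12] |-11|<=|15| out[11]=225 → r--
[2,11] |-11|<=|12| out[10]=144 → r--
[2,10] |-11|<=|11| out[9]=121 → r--
[2,9] |-11|>|10| out[8]=121 → l++
[3,9] |-1|<=|10| out[7]=100 → r--
[3,8] |-1|<=|5| out[6]=25 → r--
[3,7] |-1|<=|3| out[5]=9 → r--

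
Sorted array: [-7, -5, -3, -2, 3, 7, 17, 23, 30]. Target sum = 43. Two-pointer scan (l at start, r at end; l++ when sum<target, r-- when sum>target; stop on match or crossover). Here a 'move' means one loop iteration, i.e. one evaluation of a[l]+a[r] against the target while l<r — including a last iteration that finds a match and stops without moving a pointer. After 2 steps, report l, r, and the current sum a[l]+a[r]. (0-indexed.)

l=0 r=8: -7+30=23 <43, l++
l=1 r=8: -5+30=25 <43, l++

l=2, r=8, sum=27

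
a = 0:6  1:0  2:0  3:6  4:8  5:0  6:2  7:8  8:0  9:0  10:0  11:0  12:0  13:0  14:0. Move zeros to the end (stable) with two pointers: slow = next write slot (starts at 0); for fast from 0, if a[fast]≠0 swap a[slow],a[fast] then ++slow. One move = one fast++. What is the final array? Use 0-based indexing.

[6, 6, 8, 2, 8, 0, 0, 0, 0, 0, 0, 0, 0, 0, 0]

slow=0 fast=0: a[fast]=6≠0 swap→a[0]=6, slow++,fast++
slow=1 fast=1: a[fast]=0, fast++
slow=1 fast=2: a[fast]=0, fast++
slow=1 fast=3: a[fast]=6≠0 swap→a[1]=6, slow++,fast++
slow=2 fast=4: a[fast]=8≠0 swap→a[2]=8, slow++,fast++
slow=3 fast=5: a[fast]=0, fast++
slow=3 fast=6: a[fast]=2≠0 swap→a[3]=2, slow++,fast++
slow=4 fast=7: a[fast]=8≠0 swap→a[4]=8, slow++,fast++
slow=5 fast=8: a[fast]=0, fast++
slow=5 fast=9: a[fast]=0, fast++
slow=5 fast=10: a[fast]=0, fast++
slow=5 fast=11: a[fast]=0, fast++
slow=5 fast=12: a[fast]=0, fast++
slow=5 fast=13: a[fast]=0, fast++
slow=5 fast=14: a[fast]=0, fast++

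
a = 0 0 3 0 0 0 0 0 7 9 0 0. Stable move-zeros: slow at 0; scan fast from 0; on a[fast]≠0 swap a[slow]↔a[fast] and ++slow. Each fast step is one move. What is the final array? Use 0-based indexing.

[3, 7, 9, 0, 0, 0, 0, 0, 0, 0, 0, 0]

slow=0 fast=0: a[fast]=0, fast++
slow=0 fast=1: a[fast]=0, fast++
slow=0 fast=2: a[fast]=3≠0 swap→a[0]=3, slow++,fast++
slow=1 fast=3: a[fast]=0, fast++
slow=1 fast=4: a[fast]=0, fast++
slow=1 fast=5: a[fast]=0, fast++
slow=1 fast=6: a[fast]=0, fast++
slow=1 fast=7: a[fast]=0, fast++
slow=1 fast=8: a[fast]=7≠0 swap→a[1]=7, slow++,fast++
slow=2 fast=9: a[fast]=9≠0 swap→a[2]=9, slow++,fast++
slow=3 fast=10: a[fast]=0, fast++
slow=3 fast=11: a[fast]=0, fast++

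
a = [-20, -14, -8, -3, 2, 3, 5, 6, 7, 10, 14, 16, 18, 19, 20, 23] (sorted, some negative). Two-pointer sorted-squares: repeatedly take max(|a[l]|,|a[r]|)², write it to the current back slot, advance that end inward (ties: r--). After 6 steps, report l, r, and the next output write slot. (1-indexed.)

l=2, r=11, next write slot=10

l=1 r=16: |-20|<=|23| out[16]=529, r--
l=1 r=15: |-20|<=|20| out[15]=400, r--
l=1 r=14: |-20|>|19| out[14]=400, l++
l=2 r=14: |-14|<=|19| out[13]=361, r--
l=2 r=13: |-14|<=|18| out[12]=324, r--
l=2 r=12: |-14|<=|16| out[11]=256, r--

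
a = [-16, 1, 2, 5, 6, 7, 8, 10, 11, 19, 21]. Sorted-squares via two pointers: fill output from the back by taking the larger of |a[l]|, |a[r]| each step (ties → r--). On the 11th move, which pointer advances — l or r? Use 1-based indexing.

r

l=1 r=11: |-16|<=|21| out[11]=441, r--
l=1 r=10: |-16|<=|19| out[10]=361, r--
l=1 r=9: |-16|>|11| out[9]=256, l++
l=2 r=9: |1|<=|11| out[8]=121, r--
l=2 r=8: |1|<=|10| out[7]=100, r--
l=2 r=7: |1|<=|8| out[6]=64, r--
l=2 r=6: |1|<=|7| out[5]=49, r--
l=2 r=5: |1|<=|6| out[4]=36, r--
l=2 r=4: |1|<=|5| out[3]=25, r--
l=2 r=3: |1|<=|2| out[2]=4, r--
l=2 r=2: |1|<=|1| out[1]=1, r--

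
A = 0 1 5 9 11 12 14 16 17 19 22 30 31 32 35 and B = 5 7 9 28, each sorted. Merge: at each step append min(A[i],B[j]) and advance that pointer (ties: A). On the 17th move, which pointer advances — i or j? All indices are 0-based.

i

i=0 j=0: A[i]=0<=B[j]=5 take 0, i++
i=1 j=0: A[i]=1<=B[j]=5 take 1, i++
i=2 j=0: A[i]=5<=B[j]=5 take 5, i++
i=3 j=0: A[i]=9>B[j]=5 take 5, j++
i=3 j=1: A[i]=9>B[j]=7 take 7, j++
i=3 j=2: A[i]=9<=B[j]=9 take 9, i++
i=4 j=2: A[i]=11>B[j]=9 take 9, j++
i=4 j=3: A[i]=11<=B[j]=28 take 11, i++
i=5 j=3: A[i]=12<=B[j]=28 take 12, i++
i=6 j=3: A[i]=14<=B[j]=28 take 14, i++
i=7 j=3: A[i]=16<=B[j]=28 take 16, i++
i=8 j=3: A[i]=17<=B[j]=28 take 17, i++
i=9 j=3: A[i]=19<=B[j]=28 take 19, i++
i=10 j=3: A[i]=22<=B[j]=28 take 22, i++
i=11 j=3: A[i]=30>B[j]=28 take 28, j++
i=11 j=4: B done, take A[i]=30, i++
i=12 j=4: B done, take A[i]=31, i++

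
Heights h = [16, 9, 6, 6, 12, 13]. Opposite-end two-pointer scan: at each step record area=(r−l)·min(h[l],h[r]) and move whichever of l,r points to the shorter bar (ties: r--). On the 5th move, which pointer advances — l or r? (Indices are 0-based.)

[0,5] min(16,13)*5=65 best=65 * → r--
[0,4] min(16,12)*4=48 best=65 → r--
[0,3] min(16,6)*3=18 best=65 → r--
[0,2] min(16,6)*2=12 best=65 → r--
[0,1] min(16,9)*1=9 best=65 → r--

r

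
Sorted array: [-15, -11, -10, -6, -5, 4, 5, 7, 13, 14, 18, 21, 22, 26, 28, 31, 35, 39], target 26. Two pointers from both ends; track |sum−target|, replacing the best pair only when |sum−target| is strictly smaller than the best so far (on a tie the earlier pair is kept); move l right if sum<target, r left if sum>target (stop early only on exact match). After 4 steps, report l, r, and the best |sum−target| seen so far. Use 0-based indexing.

l=3, r=16, best |Δ|=1

l=0 r=17: -15+39=24 d=2 *, l++
l=1 r=17: -11+39=28 d=2, r--
l=1 r=16: -11+35=24 d=2, l++
l=2 r=16: -10+35=25 d=1 *, l++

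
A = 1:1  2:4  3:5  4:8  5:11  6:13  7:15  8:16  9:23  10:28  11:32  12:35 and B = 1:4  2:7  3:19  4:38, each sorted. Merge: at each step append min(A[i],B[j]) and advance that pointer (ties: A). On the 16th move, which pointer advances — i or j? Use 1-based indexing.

i=1 j=1: A[i]=1<=B[j]=4 take 1, i++
i=2 j=1: A[i]=4<=B[j]=4 take 4, i++
i=3 j=1: A[i]=5>B[j]=4 take 4, j++
i=3 j=2: A[i]=5<=B[j]=7 take 5, i++
i=4 j=2: A[i]=8>B[j]=7 take 7, j++
i=4 j=3: A[i]=8<=B[j]=19 take 8, i++
i=5 j=3: A[i]=11<=B[j]=19 take 11, i++
i=6 j=3: A[i]=13<=B[j]=19 take 13, i++
i=7 j=3: A[i]=15<=B[j]=19 take 15, i++
i=8 j=3: A[i]=16<=B[j]=19 take 16, i++
i=9 j=3: A[i]=23>B[j]=19 take 19, j++
i=9 j=4: A[i]=23<=B[j]=38 take 23, i++
i=10 j=4: A[i]=28<=B[j]=38 take 28, i++
i=11 j=4: A[i]=32<=B[j]=38 take 32, i++
i=12 j=4: A[i]=35<=B[j]=38 take 35, i++
i=13 j=4: A done, take B[j]=38, j++

j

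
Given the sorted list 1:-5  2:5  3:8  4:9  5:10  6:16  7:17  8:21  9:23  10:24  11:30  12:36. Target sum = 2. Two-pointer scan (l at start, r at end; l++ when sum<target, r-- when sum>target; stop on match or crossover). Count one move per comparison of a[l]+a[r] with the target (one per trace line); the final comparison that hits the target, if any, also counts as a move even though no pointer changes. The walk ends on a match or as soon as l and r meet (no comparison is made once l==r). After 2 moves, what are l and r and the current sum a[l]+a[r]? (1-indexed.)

[1,12] -5+36=31 >2 → r--
[1,11] -5+30=25 >2 → r--

l=1, r=10, sum=19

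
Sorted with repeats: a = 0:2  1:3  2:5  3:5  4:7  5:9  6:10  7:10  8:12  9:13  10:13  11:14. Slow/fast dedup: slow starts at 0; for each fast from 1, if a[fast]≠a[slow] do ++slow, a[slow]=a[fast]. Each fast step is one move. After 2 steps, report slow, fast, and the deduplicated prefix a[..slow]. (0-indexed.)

slow=2, fast=3, prefix=[2, 3, 5]

slow=0 fast=1: a[fast]=3≠a[slow]=2 write a[1]=3, slow++,fast++
slow=1 fast=2: a[fast]=5≠a[slow]=3 write a[2]=5, slow++,fast++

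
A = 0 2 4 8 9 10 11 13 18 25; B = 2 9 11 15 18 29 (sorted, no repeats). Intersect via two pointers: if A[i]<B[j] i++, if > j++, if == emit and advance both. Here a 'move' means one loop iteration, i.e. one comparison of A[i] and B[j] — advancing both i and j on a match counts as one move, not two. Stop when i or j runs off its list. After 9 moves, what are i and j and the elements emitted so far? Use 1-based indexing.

i=1 j=1: 0<2, i++
i=2 j=1: 2==2 emit, i++,j++
i=3 j=2: 4<9, i++
i=4 j=2: 8<9, i++
i=5 j=2: 9==9 emit, i++,j++
i=6 j=3: 10<11, i++
i=7 j=3: 11==11 emit, i++,j++
i=8 j=4: 13<15, i++
i=9 j=4: 18>15, j++

i=9, j=5, emitted=[2, 9, 11]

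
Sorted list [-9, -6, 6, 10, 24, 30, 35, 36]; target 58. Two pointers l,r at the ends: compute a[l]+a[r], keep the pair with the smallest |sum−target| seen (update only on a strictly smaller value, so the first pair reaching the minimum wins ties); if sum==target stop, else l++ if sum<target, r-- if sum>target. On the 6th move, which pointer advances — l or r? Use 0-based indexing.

r

l=0 r=7: -9+36=27 d=31 *, l++
l=1 r=7: -6+36=30 d=28 *, l++
l=2 r=7: 6+36=42 d=16 *, l++
l=3 r=7: 10+36=46 d=12 *, l++
l=4 r=7: 24+36=60 d=2 *, r--
l=4 r=6: 24+35=59 d=1 *, r--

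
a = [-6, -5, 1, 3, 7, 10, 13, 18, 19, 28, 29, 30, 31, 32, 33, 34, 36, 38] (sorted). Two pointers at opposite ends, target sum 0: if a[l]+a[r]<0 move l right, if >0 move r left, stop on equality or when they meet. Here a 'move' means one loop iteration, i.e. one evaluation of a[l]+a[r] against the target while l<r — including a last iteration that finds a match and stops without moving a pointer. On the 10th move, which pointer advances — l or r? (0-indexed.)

r

l=0 r=17: -6+38=32 >0, r--
l=0 r=16: -6+36=30 >0, r--
l=0 r=15: -6+34=28 >0, r--
l=0 r=14: -6+33=27 >0, r--
l=0 r=13: -6+32=26 >0, r--
l=0 r=12: -6+31=25 >0, r--
l=0 r=11: -6+30=24 >0, r--
l=0 r=10: -6+29=23 >0, r--
l=0 r=9: -6+28=22 >0, r--
l=0 r=8: -6+19=13 >0, r--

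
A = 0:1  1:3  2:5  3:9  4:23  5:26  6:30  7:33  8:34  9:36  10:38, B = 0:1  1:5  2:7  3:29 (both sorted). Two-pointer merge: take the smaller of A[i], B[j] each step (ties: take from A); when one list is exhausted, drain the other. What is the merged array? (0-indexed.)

[1, 1, 3, 5, 5, 7, 9, 23, 26, 29, 30, 33, 34, 36, 38]

[i=0,j=0] A[i]=1<=B[j]=1 take 1 → i++
[i=1,j=0] A[i]=3>B[j]=1 take 1 → j++
[i=1,j=1] A[i]=3<=B[j]=5 take 3 → i++
[i=2,j=1] A[i]=5<=B[j]=5 take 5 → i++
[i=3,j=1] A[i]=9>B[j]=5 take 5 → j++
[i=3,j=2] A[i]=9>B[j]=7 take 7 → j++
[i=3,j=3] A[i]=9<=B[j]=29 take 9 → i++
[i=4,j=3] A[i]=23<=B[j]=29 take 23 → i++
[i=5,j=3] A[i]=26<=B[j]=29 take 26 → i++
[i=6,j=3] A[i]=30>B[j]=29 take 29 → j++
[i=6,j=4] B done, take A[i]=30 → i++
[i=7,j=4] B done, take A[i]=33 → i++
[i=8,j=4] B done, take A[i]=34 → i++
[i=9,j=4] B done, take A[i]=36 → i++
[i=10,j=4] B done, take A[i]=38 → i++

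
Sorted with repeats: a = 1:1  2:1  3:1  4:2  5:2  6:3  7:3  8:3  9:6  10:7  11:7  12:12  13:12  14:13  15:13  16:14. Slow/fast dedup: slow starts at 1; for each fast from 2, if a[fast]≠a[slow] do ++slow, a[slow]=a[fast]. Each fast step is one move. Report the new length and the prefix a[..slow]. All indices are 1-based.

length 8; prefix = [1, 2, 3, 6, 7, 12, 13, 14]

(s=1,f=2) a[fast]=1=a[slow] dup → fast++
(s=1,f=3) a[fast]=1=a[slow] dup → fast++
(s=1,f=4) a[fast]=2≠a[slow]=1 write a[2]=2 → slow++,fast++
(s=2,f=5) a[fast]=2=a[slow] dup → fast++
(s=2,f=6) a[fast]=3≠a[slow]=2 write a[3]=3 → slow++,fast++
(s=3,f=7) a[fast]=3=a[slow] dup → fast++
(s=3,f=8) a[fast]=3=a[slow] dup → fast++
(s=3,f=9) a[fast]=6≠a[slow]=3 write a[4]=6 → slow++,fast++
(s=4,f=10) a[fast]=7≠a[slow]=6 write a[5]=7 → slow++,fast++
(s=5,f=11) a[fast]=7=a[slow] dup → fast++
(s=5,f=12) a[fast]=12≠a[slow]=7 write a[6]=12 → slow++,fast++
(s=6,f=13) a[fast]=12=a[slow] dup → fast++
(s=6,f=14) a[fast]=13≠a[slow]=12 write a[7]=13 → slow++,fast++
(s=7,f=15) a[fast]=13=a[slow] dup → fast++
(s=7,f=16) a[fast]=14≠a[slow]=13 write a[8]=14 → slow++,fast++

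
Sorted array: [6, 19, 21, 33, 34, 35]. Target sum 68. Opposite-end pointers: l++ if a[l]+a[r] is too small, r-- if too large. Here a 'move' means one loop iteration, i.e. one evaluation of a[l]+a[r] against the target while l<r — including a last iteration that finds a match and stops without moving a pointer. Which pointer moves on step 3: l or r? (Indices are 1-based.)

l=1 r=6: 6+35=41 <68, l++
l=2 r=6: 19+35=54 <68, l++
l=3 r=6: 21+35=56 <68, l++

l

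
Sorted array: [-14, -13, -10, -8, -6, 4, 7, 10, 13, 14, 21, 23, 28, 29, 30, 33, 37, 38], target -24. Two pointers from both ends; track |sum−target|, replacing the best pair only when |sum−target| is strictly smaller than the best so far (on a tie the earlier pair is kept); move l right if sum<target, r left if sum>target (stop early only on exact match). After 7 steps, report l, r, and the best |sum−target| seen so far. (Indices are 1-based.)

l=1, r=11, best |Δ|=33

[1,18] -14+38=24 d=48 * → r--
[1,17] -14+37=23 d=47 * → r--
[1,16] -14+33=19 d=43 * → r--
[1,15] -14+30=16 d=40 * → r--
[1,14] -14+29=15 d=39 * → r--
[1,13] -14+28=14 d=38 * → r--
[1,12] -14+23=9 d=33 * → r--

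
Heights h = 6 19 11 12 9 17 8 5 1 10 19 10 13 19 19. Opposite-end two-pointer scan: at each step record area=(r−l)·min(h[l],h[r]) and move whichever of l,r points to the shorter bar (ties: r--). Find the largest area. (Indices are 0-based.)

max area = 247

[0,14] min(6,19)*14=84 best=84 * → l++
[1,14] min(19,19)*13=247 best=247 * → r--
[1,13] min(19,19)*12=228 best=247 → r--
[1,12] min(19,13)*11=143 best=247 → r--
[1,11] min(19,10)*10=100 best=247 → r--
[1,10] min(19,19)*9=171 best=247 → r--
[1,9] min(19,10)*8=80 best=247 → r--
[1,8] min(19,1)*7=7 best=247 → r--
[1,7] min(19,5)*6=30 best=247 → r--
[1,6] min(19,8)*5=40 best=247 → r--
[1,5] min(19,17)*4=68 best=247 → r--
[1,4] min(19,9)*3=27 best=247 → r--
[1,3] min(19,12)*2=24 best=247 → r--
[1,2] min(19,11)*1=11 best=247 → r--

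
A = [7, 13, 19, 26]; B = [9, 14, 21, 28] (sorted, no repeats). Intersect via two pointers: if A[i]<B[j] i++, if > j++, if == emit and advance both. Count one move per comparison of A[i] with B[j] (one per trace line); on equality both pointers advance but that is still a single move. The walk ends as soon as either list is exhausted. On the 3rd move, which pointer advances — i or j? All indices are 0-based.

i=0 j=0: 7<9, i++
i=1 j=0: 13>9, j++
i=1 j=1: 13<14, i++

i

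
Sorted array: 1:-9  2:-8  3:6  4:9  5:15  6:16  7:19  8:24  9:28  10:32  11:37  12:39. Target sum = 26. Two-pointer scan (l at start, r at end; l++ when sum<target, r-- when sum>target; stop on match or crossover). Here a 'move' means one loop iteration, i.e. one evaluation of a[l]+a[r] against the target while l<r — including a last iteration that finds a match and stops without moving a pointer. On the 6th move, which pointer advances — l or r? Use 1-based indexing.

[1,12] -9+39=30 >26 → r--
[1,11] -9+37=28 >26 → r--
[1,10] -9+32=23 <26 → l++
[2,10] -8+32=24 <26 → l++
[3,10] 6+32=38 >26 → r--
[3,9] 6+28=34 >26 → r--

r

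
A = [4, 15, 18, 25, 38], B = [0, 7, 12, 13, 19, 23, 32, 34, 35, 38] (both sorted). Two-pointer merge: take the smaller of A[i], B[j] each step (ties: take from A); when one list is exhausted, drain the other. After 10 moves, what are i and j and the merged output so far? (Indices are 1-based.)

i=1 j=1: A[i]=4>B[j]=0 take 0, j++
i=1 j=2: A[i]=4<=B[j]=7 take 4, i++
i=2 j=2: A[i]=15>B[j]=7 take 7, j++
i=2 j=3: A[i]=15>B[j]=12 take 12, j++
i=2 j=4: A[i]=15>B[j]=13 take 13, j++
i=2 j=5: A[i]=15<=B[j]=19 take 15, i++
i=3 j=5: A[i]=18<=B[j]=19 take 18, i++
i=4 j=5: A[i]=25>B[j]=19 take 19, j++
i=4 j=6: A[i]=25>B[j]=23 take 23, j++
i=4 j=7: A[i]=25<=B[j]=32 take 25, i++

i=5, j=7, merged so far=[0, 4, 7, 12, 13, 15, 18, 19, 23, 25]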